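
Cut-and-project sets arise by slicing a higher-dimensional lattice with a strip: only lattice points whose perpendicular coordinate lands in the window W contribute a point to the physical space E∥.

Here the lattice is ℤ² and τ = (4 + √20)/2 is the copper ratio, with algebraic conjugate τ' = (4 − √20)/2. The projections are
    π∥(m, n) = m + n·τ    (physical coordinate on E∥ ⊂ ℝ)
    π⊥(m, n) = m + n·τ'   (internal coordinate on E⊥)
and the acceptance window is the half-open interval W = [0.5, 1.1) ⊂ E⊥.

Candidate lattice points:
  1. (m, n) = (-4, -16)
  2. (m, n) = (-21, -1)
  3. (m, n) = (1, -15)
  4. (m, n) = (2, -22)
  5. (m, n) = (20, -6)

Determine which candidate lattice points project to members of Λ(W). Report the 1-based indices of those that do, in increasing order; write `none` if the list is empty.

Compute τ' = (4−√20)/2 = -0.236068, so π⊥(m,n) = m -0.236068·n.
candidate 1: (m,n)=(-4,-16) → π∥ = -4-16·τ ≈ -71.777088, π⊥ = -4-16·τ' ≈ -0.222912 ∉ [0.5, 1.1) ⇒ out
candidate 2: (m,n)=(-21,-1) → π∥ = -21-1·τ ≈ -25.236068, π⊥ = -21-1·τ' ≈ -20.763932 ∉ [0.5, 1.1) ⇒ out
candidate 3: (m,n)=(1,-15) → π∥ = 1-15·τ ≈ -62.541020, π⊥ = 1-15·τ' ≈ 4.541020 ∉ [0.5, 1.1) ⇒ out
candidate 4: (m,n)=(2,-22) → π∥ = 2-22·τ ≈ -91.193496, π⊥ = 2-22·τ' ≈ 7.193496 ∉ [0.5, 1.1) ⇒ out
candidate 5: (m,n)=(20,-6) → π∥ = 20-6·τ ≈ -5.416408, π⊥ = 20-6·τ' ≈ 21.416408 ∉ [0.5, 1.1) ⇒ out

none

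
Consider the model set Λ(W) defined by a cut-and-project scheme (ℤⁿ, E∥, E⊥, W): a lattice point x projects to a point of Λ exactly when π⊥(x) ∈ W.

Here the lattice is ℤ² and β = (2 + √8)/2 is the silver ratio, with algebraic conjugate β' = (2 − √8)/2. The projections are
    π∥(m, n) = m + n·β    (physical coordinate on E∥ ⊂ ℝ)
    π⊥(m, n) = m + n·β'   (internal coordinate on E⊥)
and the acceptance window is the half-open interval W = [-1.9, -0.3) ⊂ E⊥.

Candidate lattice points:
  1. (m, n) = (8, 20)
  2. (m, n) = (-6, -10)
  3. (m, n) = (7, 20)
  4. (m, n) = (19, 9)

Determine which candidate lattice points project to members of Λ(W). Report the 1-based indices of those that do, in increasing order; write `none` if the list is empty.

Compute β' = (2−√8)/2 = -0.4142, so π⊥(m,n) = m -0.4142·n.
candidate 1: (m,n)=(8,20) → π∥ = 8+20·β ≈ 56.2843, π⊥ = 8+20·β' ≈ -0.2843 ∉ [-1.9, -0.3) ⇒ out
candidate 2: (m,n)=(-6,-10) → π∥ = -6-10·β ≈ -30.1421, π⊥ = -6-10·β' ≈ -1.8579 ∈ [-1.9, -0.3) ⇒ IN Λ
candidate 3: (m,n)=(7,20) → π∥ = 7+20·β ≈ 55.2843, π⊥ = 7+20·β' ≈ -1.2843 ∈ [-1.9, -0.3) ⇒ IN Λ
candidate 4: (m,n)=(19,9) → π∥ = 19+9·β ≈ 40.7279, π⊥ = 19+9·β' ≈ 15.2721 ∉ [-1.9, -0.3) ⇒ out

2, 3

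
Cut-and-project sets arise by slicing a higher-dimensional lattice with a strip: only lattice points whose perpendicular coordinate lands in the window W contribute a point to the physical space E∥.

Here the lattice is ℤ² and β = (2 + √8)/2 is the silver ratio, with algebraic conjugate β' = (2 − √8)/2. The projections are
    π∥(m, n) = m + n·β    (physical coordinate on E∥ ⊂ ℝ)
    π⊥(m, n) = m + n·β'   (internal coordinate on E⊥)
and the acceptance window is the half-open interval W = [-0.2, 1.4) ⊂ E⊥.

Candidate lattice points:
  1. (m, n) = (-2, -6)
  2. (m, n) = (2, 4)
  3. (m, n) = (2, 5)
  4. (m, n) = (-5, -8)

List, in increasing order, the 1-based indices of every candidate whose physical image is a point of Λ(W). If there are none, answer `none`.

1, 2, 3

Compute β' = (2−√8)/2 = -0.414214, so π⊥(m,n) = m -0.414214·n.
[1] lift (-2,-6): star map gives 0.485281; window check -0.2 ≤ 0.485281 < 1.4 is true → IN Λ
[2] lift (2,4): star map gives 0.343146; window check -0.2 ≤ 0.343146 < 1.4 is true → IN Λ
[3] lift (2,5): star map gives -0.071068; window check -0.2 ≤ -0.071068 < 1.4 is true → IN Λ
[4] lift (-5,-8): star map gives -1.686292; window check -0.2 ≤ -1.686292 < 1.4 is false → out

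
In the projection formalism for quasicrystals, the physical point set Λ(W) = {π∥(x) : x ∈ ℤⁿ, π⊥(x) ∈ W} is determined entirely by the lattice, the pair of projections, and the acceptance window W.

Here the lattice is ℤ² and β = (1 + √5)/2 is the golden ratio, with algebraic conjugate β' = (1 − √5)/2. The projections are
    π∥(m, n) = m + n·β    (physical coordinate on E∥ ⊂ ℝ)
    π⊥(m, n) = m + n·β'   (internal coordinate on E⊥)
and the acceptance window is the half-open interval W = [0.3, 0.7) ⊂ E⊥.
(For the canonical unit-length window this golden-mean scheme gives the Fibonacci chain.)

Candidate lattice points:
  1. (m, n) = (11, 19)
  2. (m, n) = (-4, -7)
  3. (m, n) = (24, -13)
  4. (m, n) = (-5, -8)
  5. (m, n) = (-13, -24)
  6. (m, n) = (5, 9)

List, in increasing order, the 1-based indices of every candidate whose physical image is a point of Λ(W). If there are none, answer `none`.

2

Numerically β ≈ 1.618034 and β' = −1/β ≈ -0.618034.
#1 (11,19): internal coord 11 + (19)·β' = -0.742646; -0.742646 ∉ [0.3, 0.7) → out
#2 (-4,-7): internal coord -4 + (-7)·β' = +0.326238; +0.326238 ∈ [0.3, 0.7) → IN Λ
#3 (24,-13): internal coord 24 + (-13)·β' = +32.034442; +32.034442 ∉ [0.3, 0.7) → out
#4 (-5,-8): internal coord -5 + (-8)·β' = -0.055728; -0.055728 ∉ [0.3, 0.7) → out
#5 (-13,-24): internal coord -13 + (-24)·β' = +1.832816; +1.832816 ∉ [0.3, 0.7) → out
#6 (5,9): internal coord 5 + (9)·β' = -0.562306; -0.562306 ∉ [0.3, 0.7) → out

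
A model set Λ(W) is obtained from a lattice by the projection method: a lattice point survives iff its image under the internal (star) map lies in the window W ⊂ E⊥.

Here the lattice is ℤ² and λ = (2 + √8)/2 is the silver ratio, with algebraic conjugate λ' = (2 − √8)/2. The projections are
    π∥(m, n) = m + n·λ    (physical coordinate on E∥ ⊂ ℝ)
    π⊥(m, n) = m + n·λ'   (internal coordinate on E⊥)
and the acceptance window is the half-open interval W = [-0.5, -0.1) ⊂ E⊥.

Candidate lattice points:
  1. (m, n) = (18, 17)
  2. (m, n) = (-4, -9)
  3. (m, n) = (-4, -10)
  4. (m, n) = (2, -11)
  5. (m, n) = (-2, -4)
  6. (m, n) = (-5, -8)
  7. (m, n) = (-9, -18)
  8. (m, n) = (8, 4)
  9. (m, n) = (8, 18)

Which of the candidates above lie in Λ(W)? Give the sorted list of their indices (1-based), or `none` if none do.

Compute λ' = (2−√8)/2 = -0.41421, so π⊥(m,n) = m -0.41421·n.
[1] lift (18,17): star map gives 10.95837; window check -0.5 ≤ 10.95837 < -0.1 is false → out
[2] lift (-4,-9): star map gives -0.27208; window check -0.5 ≤ -0.27208 < -0.1 is true → IN Λ
[3] lift (-4,-10): star map gives 0.14214; window check -0.5 ≤ 0.14214 < -0.1 is false → out
[4] lift (2,-11): star map gives 6.55635; window check -0.5 ≤ 6.55635 < -0.1 is false → out
[5] lift (-2,-4): star map gives -0.34315; window check -0.5 ≤ -0.34315 < -0.1 is true → IN Λ
[6] lift (-5,-8): star map gives -1.68629; window check -0.5 ≤ -1.68629 < -0.1 is false → out
[7] lift (-9,-18): star map gives -1.54416; window check -0.5 ≤ -1.54416 < -0.1 is false → out
[8] lift (8,4): star map gives 6.34315; window check -0.5 ≤ 6.34315 < -0.1 is false → out
[9] lift (8,18): star map gives 0.54416; window check -0.5 ≤ 0.54416 < -0.1 is false → out

2, 5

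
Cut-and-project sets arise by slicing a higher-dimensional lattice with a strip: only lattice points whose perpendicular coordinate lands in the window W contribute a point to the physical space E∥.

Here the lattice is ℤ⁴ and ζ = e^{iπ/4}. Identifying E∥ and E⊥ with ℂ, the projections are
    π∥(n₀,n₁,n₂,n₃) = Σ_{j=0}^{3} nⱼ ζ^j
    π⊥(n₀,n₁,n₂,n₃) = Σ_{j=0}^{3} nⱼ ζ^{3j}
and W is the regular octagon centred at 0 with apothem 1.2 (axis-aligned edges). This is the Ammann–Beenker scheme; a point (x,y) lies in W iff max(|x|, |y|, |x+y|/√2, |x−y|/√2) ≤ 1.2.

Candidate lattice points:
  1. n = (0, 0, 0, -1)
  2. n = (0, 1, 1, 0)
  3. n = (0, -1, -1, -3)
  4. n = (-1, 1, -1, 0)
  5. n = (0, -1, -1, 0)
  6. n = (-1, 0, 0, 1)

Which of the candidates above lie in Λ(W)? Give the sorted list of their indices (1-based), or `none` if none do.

With ζ = e^{iπ/4} the internal vectors are ζ^0,ζ^3,ζ^6,ζ^9.
candidate 1: n = (0, 0, 0, -1) → π⊥ ≈ (-0.7071, -0.7071); max(|x|,|y|,|x±y|/√2) = 1.0000 ≤ 1.2 ⇒ ∈ W
candidate 2: n = (0, 1, 1, 0) → π⊥ ≈ (-0.7071, -0.2929); max(|x|,|y|,|x±y|/√2) = 0.7071 ≤ 1.2 ⇒ ∈ W
candidate 3: n = (0, -1, -1, -3) → π⊥ ≈ (-1.4142, -1.8284); max(|x|,|y|,|x±y|/√2) = 2.2929 > 1.2 ⇒ ∉ W
candidate 4: n = (-1, 1, -1, 0) → π⊥ ≈ (-1.7071, +1.7071); max(|x|,|y|,|x±y|/√2) = 2.4142 > 1.2 ⇒ ∉ W
candidate 5: n = (0, -1, -1, 0) → π⊥ ≈ (+0.7071, +0.2929); max(|x|,|y|,|x±y|/√2) = 0.7071 ≤ 1.2 ⇒ ∈ W
candidate 6: n = (-1, 0, 0, 1) → π⊥ ≈ (-0.2929, +0.7071); max(|x|,|y|,|x±y|/√2) = 0.7071 ≤ 1.2 ⇒ ∈ W

1, 2, 5, 6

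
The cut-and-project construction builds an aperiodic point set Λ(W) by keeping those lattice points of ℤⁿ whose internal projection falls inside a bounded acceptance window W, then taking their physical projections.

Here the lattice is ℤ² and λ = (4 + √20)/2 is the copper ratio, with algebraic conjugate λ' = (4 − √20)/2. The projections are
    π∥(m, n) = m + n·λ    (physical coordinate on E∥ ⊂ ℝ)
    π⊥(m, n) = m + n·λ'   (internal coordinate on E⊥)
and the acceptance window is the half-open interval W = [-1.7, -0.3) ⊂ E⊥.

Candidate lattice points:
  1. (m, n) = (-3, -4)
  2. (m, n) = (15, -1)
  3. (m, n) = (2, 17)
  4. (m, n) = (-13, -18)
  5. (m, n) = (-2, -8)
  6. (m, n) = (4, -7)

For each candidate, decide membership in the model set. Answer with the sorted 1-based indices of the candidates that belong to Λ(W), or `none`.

none

λ' = (4−√20)/2 ≈ -0.2361.
candidate 1: (m,n)=(-3,-4) → π∥ = -3-4·λ ≈ -19.9443, π⊥ = -3-4·λ' ≈ -2.0557 ∉ [-1.7, -0.3) ⇒ out
candidate 2: (m,n)=(15,-1) → π∥ = 15-1·λ ≈ 10.7639, π⊥ = 15-1·λ' ≈ 15.2361 ∉ [-1.7, -0.3) ⇒ out
candidate 3: (m,n)=(2,17) → π∥ = 2+17·λ ≈ 74.0132, π⊥ = 2+17·λ' ≈ -2.0132 ∉ [-1.7, -0.3) ⇒ out
candidate 4: (m,n)=(-13,-18) → π∥ = -13-18·λ ≈ -89.2492, π⊥ = -13-18·λ' ≈ -8.7508 ∉ [-1.7, -0.3) ⇒ out
candidate 5: (m,n)=(-2,-8) → π∥ = -2-8·λ ≈ -35.8885, π⊥ = -2-8·λ' ≈ -0.1115 ∉ [-1.7, -0.3) ⇒ out
candidate 6: (m,n)=(4,-7) → π∥ = 4-7·λ ≈ -25.6525, π⊥ = 4-7·λ' ≈ 5.6525 ∉ [-1.7, -0.3) ⇒ out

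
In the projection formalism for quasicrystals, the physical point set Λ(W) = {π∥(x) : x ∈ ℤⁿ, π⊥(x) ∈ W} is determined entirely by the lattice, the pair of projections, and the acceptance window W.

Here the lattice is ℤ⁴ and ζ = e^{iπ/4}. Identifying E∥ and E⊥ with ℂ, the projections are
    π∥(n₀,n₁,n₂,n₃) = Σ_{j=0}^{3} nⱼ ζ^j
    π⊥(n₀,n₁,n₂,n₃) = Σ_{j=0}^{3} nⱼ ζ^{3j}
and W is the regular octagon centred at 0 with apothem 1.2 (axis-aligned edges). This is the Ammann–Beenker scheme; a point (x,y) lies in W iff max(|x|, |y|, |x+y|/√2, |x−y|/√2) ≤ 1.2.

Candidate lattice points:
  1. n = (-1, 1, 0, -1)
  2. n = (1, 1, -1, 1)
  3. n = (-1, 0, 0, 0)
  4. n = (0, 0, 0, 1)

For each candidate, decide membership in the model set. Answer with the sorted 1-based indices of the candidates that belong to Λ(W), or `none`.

3, 4

With ζ = e^{iπ/4} the internal vectors are ζ^0,ζ^3,ζ^6,ζ^9.
#1 (-1, 1, 0, -1): internal (-2.41421, 0.00000); octagon support 2.41421 vs apothem 1.2 → ∉ W
#2 (1, 1, -1, 1): internal (1.00000, 2.41421); octagon support 2.41421 vs apothem 1.2 → ∉ W
#3 (-1, 0, 0, 0): internal (-1.00000, 0.00000); octagon support 1.00000 vs apothem 1.2 → ∈ W
#4 (0, 0, 0, 1): internal (0.70711, 0.70711); octagon support 1.00000 vs apothem 1.2 → ∈ W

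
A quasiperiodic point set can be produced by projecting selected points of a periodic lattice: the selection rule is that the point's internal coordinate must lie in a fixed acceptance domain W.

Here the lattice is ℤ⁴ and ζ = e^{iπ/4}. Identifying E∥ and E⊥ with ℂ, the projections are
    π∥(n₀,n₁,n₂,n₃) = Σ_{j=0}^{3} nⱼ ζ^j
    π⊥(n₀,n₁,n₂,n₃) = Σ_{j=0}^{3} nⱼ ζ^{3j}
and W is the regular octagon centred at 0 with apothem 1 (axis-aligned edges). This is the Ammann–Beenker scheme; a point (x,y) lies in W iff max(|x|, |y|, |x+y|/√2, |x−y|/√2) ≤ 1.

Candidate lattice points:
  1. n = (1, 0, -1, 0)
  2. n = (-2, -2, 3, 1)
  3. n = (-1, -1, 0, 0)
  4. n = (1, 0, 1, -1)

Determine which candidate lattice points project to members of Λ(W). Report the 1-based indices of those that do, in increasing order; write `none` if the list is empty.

Internal map: ζ^{3j} for j=0..3 gives (1,0), (−√2/2,√2/2), (0,−1), (√2/2,√2/2).
candidate 1: n = (1, 0, -1, 0) → π⊥ ≈ (+1.000000, +1.000000); max(|x|,|y|,|x±y|/√2) = 1.414214 > 1 ⇒ ∉ W
candidate 2: n = (-2, -2, 3, 1) → π⊥ ≈ (+0.121320, -3.707107); max(|x|,|y|,|x±y|/√2) = 3.707107 > 1 ⇒ ∉ W
candidate 3: n = (-1, -1, 0, 0) → π⊥ ≈ (-0.292893, -0.707107); max(|x|,|y|,|x±y|/√2) = 0.707107 ≤ 1 ⇒ ∈ W
candidate 4: n = (1, 0, 1, -1) → π⊥ ≈ (+0.292893, -1.707107); max(|x|,|y|,|x±y|/√2) = 1.707107 > 1 ⇒ ∉ W

3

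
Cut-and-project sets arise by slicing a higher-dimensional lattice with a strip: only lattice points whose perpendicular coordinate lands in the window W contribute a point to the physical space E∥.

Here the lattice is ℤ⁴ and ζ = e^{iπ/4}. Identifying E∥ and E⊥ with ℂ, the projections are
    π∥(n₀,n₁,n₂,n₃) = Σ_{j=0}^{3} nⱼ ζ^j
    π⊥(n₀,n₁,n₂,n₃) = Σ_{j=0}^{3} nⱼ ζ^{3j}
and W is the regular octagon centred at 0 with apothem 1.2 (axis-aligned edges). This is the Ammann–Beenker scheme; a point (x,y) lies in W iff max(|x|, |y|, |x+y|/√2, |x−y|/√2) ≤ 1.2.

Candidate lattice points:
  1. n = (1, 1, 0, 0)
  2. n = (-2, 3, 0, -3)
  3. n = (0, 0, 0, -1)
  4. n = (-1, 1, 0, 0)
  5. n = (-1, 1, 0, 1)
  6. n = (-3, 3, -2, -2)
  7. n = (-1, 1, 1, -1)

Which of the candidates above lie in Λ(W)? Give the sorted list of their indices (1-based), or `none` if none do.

With ζ = e^{iπ/4} the internal vectors are ζ^0,ζ^3,ζ^6,ζ^9.
candidate 1: n = (1, 1, 0, 0) → π⊥ ≈ (+0.292893, +0.707107); max(|x|,|y|,|x±y|/√2) = 0.707107 ≤ 1.2 ⇒ ∈ W
candidate 2: n = (-2, 3, 0, -3) → π⊥ ≈ (-6.242641, +0.000000); max(|x|,|y|,|x±y|/√2) = 6.242641 > 1.2 ⇒ ∉ W
candidate 3: n = (0, 0, 0, -1) → π⊥ ≈ (-0.707107, -0.707107); max(|x|,|y|,|x±y|/√2) = 1.000000 ≤ 1.2 ⇒ ∈ W
candidate 4: n = (-1, 1, 0, 0) → π⊥ ≈ (-1.707107, +0.707107); max(|x|,|y|,|x±y|/√2) = 1.707107 > 1.2 ⇒ ∉ W
candidate 5: n = (-1, 1, 0, 1) → π⊥ ≈ (-1.000000, +1.414214); max(|x|,|y|,|x±y|/√2) = 1.707107 > 1.2 ⇒ ∉ W
candidate 6: n = (-3, 3, -2, -2) → π⊥ ≈ (-6.535534, +2.707107); max(|x|,|y|,|x±y|/√2) = 6.535534 > 1.2 ⇒ ∉ W
candidate 7: n = (-1, 1, 1, -1) → π⊥ ≈ (-2.414214, -1.000000); max(|x|,|y|,|x±y|/√2) = 2.414214 > 1.2 ⇒ ∉ W

1, 3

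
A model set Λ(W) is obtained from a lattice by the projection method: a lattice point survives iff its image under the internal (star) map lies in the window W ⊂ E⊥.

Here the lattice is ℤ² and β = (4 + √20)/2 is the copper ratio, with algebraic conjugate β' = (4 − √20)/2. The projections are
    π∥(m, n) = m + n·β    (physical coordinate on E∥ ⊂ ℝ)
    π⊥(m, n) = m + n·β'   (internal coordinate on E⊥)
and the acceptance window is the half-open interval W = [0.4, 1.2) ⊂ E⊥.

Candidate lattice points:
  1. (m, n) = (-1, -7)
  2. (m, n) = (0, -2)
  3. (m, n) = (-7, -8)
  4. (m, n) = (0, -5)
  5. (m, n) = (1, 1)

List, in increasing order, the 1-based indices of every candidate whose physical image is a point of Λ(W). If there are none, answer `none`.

1, 2, 4, 5

β' = (4−√20)/2 ≈ -0.23607.
candidate 1: (m,n)=(-1,-7) → π∥ = -1-7·β ≈ -30.65248, π⊥ = -1-7·β' ≈ 0.65248 ∈ [0.4, 1.2) ⇒ IN Λ
candidate 2: (m,n)=(0,-2) → π∥ = 0-2·β ≈ -8.47214, π⊥ = 0-2·β' ≈ 0.47214 ∈ [0.4, 1.2) ⇒ IN Λ
candidate 3: (m,n)=(-7,-8) → π∥ = -7-8·β ≈ -40.88854, π⊥ = -7-8·β' ≈ -5.11146 ∉ [0.4, 1.2) ⇒ out
candidate 4: (m,n)=(0,-5) → π∥ = 0-5·β ≈ -21.18034, π⊥ = 0-5·β' ≈ 1.18034 ∈ [0.4, 1.2) ⇒ IN Λ
candidate 5: (m,n)=(1,1) → π∥ = 1+1·β ≈ 5.23607, π⊥ = 1+1·β' ≈ 0.76393 ∈ [0.4, 1.2) ⇒ IN Λ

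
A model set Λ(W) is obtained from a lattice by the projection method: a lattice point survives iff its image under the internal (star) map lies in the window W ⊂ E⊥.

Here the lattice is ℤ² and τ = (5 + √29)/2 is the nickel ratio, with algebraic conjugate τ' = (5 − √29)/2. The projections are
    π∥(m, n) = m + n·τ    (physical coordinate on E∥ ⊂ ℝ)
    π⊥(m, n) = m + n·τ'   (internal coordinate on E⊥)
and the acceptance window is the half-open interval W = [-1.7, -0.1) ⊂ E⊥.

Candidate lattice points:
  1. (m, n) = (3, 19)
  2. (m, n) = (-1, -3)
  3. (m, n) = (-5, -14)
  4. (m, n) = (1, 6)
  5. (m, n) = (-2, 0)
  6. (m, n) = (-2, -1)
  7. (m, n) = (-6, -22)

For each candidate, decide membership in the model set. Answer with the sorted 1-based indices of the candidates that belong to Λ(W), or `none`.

Numerically τ ≈ 5.1926 and τ' = −1/τ ≈ -0.1926.
[1] lift (3,19): star map gives -0.6591; window check -1.7 ≤ -0.6591 < -0.1 is true → IN Λ
[2] lift (-1,-3): star map gives -0.4223; window check -1.7 ≤ -0.4223 < -0.1 is true → IN Λ
[3] lift (-5,-14): star map gives -2.3038; window check -1.7 ≤ -2.3038 < -0.1 is false → out
[4] lift (1,6): star map gives -0.1555; window check -1.7 ≤ -0.1555 < -0.1 is true → IN Λ
[5] lift (-2,0): star map gives -2.0000; window check -1.7 ≤ -2.0000 < -0.1 is false → out
[6] lift (-2,-1): star map gives -1.8074; window check -1.7 ≤ -1.8074 < -0.1 is false → out
[7] lift (-6,-22): star map gives -1.7632; window check -1.7 ≤ -1.7632 < -0.1 is false → out

1, 2, 4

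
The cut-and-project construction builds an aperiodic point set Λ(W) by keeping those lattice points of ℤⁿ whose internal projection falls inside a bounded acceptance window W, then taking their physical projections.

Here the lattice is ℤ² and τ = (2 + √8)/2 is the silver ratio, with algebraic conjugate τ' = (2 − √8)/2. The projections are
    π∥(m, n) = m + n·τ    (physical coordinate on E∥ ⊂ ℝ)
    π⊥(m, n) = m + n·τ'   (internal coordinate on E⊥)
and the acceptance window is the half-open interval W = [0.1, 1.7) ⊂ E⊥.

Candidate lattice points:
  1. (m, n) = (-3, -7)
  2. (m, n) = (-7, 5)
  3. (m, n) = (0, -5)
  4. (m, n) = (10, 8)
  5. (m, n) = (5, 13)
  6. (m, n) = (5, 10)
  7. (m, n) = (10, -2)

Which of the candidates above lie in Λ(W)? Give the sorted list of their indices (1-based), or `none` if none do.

Compute τ' = (2−√8)/2 = -0.414214, so π⊥(m,n) = m -0.414214·n.
#1 (-3,-7): internal coord -3 + (-7)·τ' = -0.100505; -0.100505 ∉ [0.1, 1.7) → out
#2 (-7,5): internal coord -7 + (5)·τ' = -9.071068; -9.071068 ∉ [0.1, 1.7) → out
#3 (0,-5): internal coord 0 + (-5)·τ' = +2.071068; +2.071068 ∉ [0.1, 1.7) → out
#4 (10,8): internal coord 10 + (8)·τ' = +6.686292; +6.686292 ∉ [0.1, 1.7) → out
#5 (5,13): internal coord 5 + (13)·τ' = -0.384776; -0.384776 ∉ [0.1, 1.7) → out
#6 (5,10): internal coord 5 + (10)·τ' = +0.857864; +0.857864 ∈ [0.1, 1.7) → IN Λ
#7 (10,-2): internal coord 10 + (-2)·τ' = +10.828427; +10.828427 ∉ [0.1, 1.7) → out

6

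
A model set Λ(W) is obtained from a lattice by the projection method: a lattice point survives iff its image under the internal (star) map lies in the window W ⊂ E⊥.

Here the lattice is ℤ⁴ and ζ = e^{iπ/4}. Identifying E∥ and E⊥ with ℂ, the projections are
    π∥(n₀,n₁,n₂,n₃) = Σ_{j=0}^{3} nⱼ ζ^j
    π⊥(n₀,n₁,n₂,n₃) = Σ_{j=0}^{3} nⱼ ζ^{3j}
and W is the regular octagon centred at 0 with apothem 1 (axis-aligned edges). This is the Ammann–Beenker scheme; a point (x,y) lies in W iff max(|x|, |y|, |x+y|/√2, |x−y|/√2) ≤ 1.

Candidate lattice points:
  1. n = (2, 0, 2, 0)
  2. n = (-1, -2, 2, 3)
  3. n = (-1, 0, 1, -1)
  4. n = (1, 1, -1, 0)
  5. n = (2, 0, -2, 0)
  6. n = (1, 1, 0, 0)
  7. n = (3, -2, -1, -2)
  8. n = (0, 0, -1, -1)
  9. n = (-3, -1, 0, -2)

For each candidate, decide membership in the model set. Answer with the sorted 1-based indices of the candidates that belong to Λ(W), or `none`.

π⊥(n) = n₀ + n₁ζ³ + n₂ζ⁶ + n₃ζ⁹ where ζ = e^{iπ/4}.
candidate 1: n = (2, 0, 2, 0) → π⊥ ≈ (+2.0000, -2.0000); max(|x|,|y|,|x±y|/√2) = 2.8284 > 1 ⇒ ∉ W
candidate 2: n = (-1, -2, 2, 3) → π⊥ ≈ (+2.5355, -1.2929); max(|x|,|y|,|x±y|/√2) = 2.7071 > 1 ⇒ ∉ W
candidate 3: n = (-1, 0, 1, -1) → π⊥ ≈ (-1.7071, -1.7071); max(|x|,|y|,|x±y|/√2) = 2.4142 > 1 ⇒ ∉ W
candidate 4: n = (1, 1, -1, 0) → π⊥ ≈ (+0.2929, +1.7071); max(|x|,|y|,|x±y|/√2) = 1.7071 > 1 ⇒ ∉ W
candidate 5: n = (2, 0, -2, 0) → π⊥ ≈ (+2.0000, +2.0000); max(|x|,|y|,|x±y|/√2) = 2.8284 > 1 ⇒ ∉ W
candidate 6: n = (1, 1, 0, 0) → π⊥ ≈ (+0.2929, +0.7071); max(|x|,|y|,|x±y|/√2) = 0.7071 ≤ 1 ⇒ ∈ W
candidate 7: n = (3, -2, -1, -2) → π⊥ ≈ (+3.0000, -1.8284); max(|x|,|y|,|x±y|/√2) = 3.4142 > 1 ⇒ ∉ W
candidate 8: n = (0, 0, -1, -1) → π⊥ ≈ (-0.7071, +0.2929); max(|x|,|y|,|x±y|/√2) = 0.7071 ≤ 1 ⇒ ∈ W
candidate 9: n = (-3, -1, 0, -2) → π⊥ ≈ (-3.7071, -2.1213); max(|x|,|y|,|x±y|/√2) = 4.1213 > 1 ⇒ ∉ W

6, 8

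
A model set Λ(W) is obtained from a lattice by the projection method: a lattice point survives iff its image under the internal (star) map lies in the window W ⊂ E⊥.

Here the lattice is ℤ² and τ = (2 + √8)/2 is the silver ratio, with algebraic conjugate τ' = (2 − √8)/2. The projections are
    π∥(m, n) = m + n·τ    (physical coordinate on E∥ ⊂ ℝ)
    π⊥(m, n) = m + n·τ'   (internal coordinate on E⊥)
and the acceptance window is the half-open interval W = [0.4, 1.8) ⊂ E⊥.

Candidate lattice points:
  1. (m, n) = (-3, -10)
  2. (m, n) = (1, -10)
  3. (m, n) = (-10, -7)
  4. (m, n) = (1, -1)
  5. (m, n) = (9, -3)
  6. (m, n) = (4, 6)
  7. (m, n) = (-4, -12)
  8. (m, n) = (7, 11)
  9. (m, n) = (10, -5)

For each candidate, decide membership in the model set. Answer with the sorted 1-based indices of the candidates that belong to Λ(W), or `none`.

1, 4, 6, 7

τ' = (2−√8)/2 ≈ -0.4142.
#1 (-3,-10): internal coord -3 + (-10)·τ' = +1.1421; +1.1421 ∈ [0.4, 1.8) → IN Λ
#2 (1,-10): internal coord 1 + (-10)·τ' = +5.1421; +5.1421 ∉ [0.4, 1.8) → out
#3 (-10,-7): internal coord -10 + (-7)·τ' = -7.1005; -7.1005 ∉ [0.4, 1.8) → out
#4 (1,-1): internal coord 1 + (-1)·τ' = +1.4142; +1.4142 ∈ [0.4, 1.8) → IN Λ
#5 (9,-3): internal coord 9 + (-3)·τ' = +10.2426; +10.2426 ∉ [0.4, 1.8) → out
#6 (4,6): internal coord 4 + (6)·τ' = +1.5147; +1.5147 ∈ [0.4, 1.8) → IN Λ
#7 (-4,-12): internal coord -4 + (-12)·τ' = +0.9706; +0.9706 ∈ [0.4, 1.8) → IN Λ
#8 (7,11): internal coord 7 + (11)·τ' = +2.4437; +2.4437 ∉ [0.4, 1.8) → out
#9 (10,-5): internal coord 10 + (-5)·τ' = +12.0711; +12.0711 ∉ [0.4, 1.8) → out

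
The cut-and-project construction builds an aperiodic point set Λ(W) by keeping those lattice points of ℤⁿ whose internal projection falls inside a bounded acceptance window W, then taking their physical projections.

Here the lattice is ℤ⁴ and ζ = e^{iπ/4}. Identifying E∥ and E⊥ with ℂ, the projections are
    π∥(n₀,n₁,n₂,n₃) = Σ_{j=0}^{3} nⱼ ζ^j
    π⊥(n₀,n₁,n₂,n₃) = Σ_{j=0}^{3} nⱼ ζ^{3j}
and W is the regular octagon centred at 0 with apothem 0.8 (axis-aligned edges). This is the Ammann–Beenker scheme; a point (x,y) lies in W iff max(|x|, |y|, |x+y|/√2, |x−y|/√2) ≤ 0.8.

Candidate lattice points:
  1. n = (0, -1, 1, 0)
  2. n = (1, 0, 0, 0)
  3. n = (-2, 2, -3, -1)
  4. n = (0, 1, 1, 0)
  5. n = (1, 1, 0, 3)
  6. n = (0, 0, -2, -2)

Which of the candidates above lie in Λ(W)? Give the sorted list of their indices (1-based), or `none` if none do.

4

With ζ = e^{iπ/4} the internal vectors are ζ^0,ζ^3,ζ^6,ζ^9.
candidate 1: n = (0, -1, 1, 0) → π⊥ ≈ (+0.707107, -1.707107); max(|x|,|y|,|x±y|/√2) = 1.707107 > 0.8 ⇒ ∉ W
candidate 2: n = (1, 0, 0, 0) → π⊥ ≈ (+1.000000, +0.000000); max(|x|,|y|,|x±y|/√2) = 1.000000 > 0.8 ⇒ ∉ W
candidate 3: n = (-2, 2, -3, -1) → π⊥ ≈ (-4.121320, +3.707107); max(|x|,|y|,|x±y|/√2) = 5.535534 > 0.8 ⇒ ∉ W
candidate 4: n = (0, 1, 1, 0) → π⊥ ≈ (-0.707107, -0.292893); max(|x|,|y|,|x±y|/√2) = 0.707107 ≤ 0.8 ⇒ ∈ W
candidate 5: n = (1, 1, 0, 3) → π⊥ ≈ (+2.414214, +2.828427); max(|x|,|y|,|x±y|/√2) = 3.707107 > 0.8 ⇒ ∉ W
candidate 6: n = (0, 0, -2, -2) → π⊥ ≈ (-1.414214, +0.585786); max(|x|,|y|,|x±y|/√2) = 1.414214 > 0.8 ⇒ ∉ W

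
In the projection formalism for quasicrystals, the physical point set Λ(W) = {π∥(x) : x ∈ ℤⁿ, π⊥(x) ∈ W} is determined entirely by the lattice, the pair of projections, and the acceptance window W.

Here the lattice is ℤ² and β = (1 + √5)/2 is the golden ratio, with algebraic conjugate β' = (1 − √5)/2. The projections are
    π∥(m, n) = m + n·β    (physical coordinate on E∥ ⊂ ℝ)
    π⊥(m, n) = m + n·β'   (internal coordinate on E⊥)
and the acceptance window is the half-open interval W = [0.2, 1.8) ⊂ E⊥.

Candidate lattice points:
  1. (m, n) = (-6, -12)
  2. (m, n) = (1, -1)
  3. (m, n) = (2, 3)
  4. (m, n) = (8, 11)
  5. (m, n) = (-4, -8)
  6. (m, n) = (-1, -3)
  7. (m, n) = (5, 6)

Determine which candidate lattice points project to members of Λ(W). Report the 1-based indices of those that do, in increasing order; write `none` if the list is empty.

1, 2, 4, 5, 6, 7

Compute β' = (1−√5)/2 = -0.618034, so π⊥(m,n) = m -0.618034·n.
#1 (-6,-12): internal coord -6 + (-12)·β' = +1.416408; +1.416408 ∈ [0.2, 1.8) → IN Λ
#2 (1,-1): internal coord 1 + (-1)·β' = +1.618034; +1.618034 ∈ [0.2, 1.8) → IN Λ
#3 (2,3): internal coord 2 + (3)·β' = +0.145898; +0.145898 ∉ [0.2, 1.8) → out
#4 (8,11): internal coord 8 + (11)·β' = +1.201626; +1.201626 ∈ [0.2, 1.8) → IN Λ
#5 (-4,-8): internal coord -4 + (-8)·β' = +0.944272; +0.944272 ∈ [0.2, 1.8) → IN Λ
#6 (-1,-3): internal coord -1 + (-3)·β' = +0.854102; +0.854102 ∈ [0.2, 1.8) → IN Λ
#7 (5,6): internal coord 5 + (6)·β' = +1.291796; +1.291796 ∈ [0.2, 1.8) → IN Λ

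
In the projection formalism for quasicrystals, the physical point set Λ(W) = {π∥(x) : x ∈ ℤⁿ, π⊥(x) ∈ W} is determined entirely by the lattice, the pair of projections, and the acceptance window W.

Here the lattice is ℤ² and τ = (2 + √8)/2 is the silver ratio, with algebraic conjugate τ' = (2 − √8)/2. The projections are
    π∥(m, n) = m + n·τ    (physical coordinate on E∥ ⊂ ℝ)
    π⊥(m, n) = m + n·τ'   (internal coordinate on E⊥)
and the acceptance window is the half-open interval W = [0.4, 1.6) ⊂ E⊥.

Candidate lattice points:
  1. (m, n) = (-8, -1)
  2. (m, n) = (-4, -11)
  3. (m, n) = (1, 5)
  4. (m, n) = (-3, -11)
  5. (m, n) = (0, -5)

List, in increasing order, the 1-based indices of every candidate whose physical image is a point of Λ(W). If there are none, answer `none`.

Compute τ' = (2−√8)/2 = -0.4142, so π⊥(m,n) = m -0.4142·n.
candidate 1: (m,n)=(-8,-1) → π∥ = -8-1·τ ≈ -10.4142, π⊥ = -8-1·τ' ≈ -7.5858 ∉ [0.4, 1.6) ⇒ out
candidate 2: (m,n)=(-4,-11) → π∥ = -4-11·τ ≈ -30.5563, π⊥ = -4-11·τ' ≈ 0.5563 ∈ [0.4, 1.6) ⇒ IN Λ
candidate 3: (m,n)=(1,5) → π∥ = 1+5·τ ≈ 13.0711, π⊥ = 1+5·τ' ≈ -1.0711 ∉ [0.4, 1.6) ⇒ out
candidate 4: (m,n)=(-3,-11) → π∥ = -3-11·τ ≈ -29.5563, π⊥ = -3-11·τ' ≈ 1.5563 ∈ [0.4, 1.6) ⇒ IN Λ
candidate 5: (m,n)=(0,-5) → π∥ = 0-5·τ ≈ -12.0711, π⊥ = 0-5·τ' ≈ 2.0711 ∉ [0.4, 1.6) ⇒ out

2, 4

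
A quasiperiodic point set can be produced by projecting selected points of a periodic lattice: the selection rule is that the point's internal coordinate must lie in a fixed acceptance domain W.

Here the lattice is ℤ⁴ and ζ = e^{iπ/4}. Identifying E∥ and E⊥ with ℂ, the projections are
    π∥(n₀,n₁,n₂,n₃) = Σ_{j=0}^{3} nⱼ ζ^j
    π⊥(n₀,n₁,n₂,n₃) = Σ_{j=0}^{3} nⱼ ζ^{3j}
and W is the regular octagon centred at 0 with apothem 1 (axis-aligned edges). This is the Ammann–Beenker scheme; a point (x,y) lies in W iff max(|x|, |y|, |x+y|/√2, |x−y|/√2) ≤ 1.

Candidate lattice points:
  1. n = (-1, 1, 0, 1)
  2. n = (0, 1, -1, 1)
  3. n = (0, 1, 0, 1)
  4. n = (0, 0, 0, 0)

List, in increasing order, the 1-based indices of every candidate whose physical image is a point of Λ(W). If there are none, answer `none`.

With ζ = e^{iπ/4} the internal vectors are ζ^0,ζ^3,ζ^6,ζ^9.
candidate 1: n = (-1, 1, 0, 1) → π⊥ ≈ (-1.0000, +1.4142); max(|x|,|y|,|x±y|/√2) = 1.7071 > 1 ⇒ ∉ W
candidate 2: n = (0, 1, -1, 1) → π⊥ ≈ (+0.0000, +2.4142); max(|x|,|y|,|x±y|/√2) = 2.4142 > 1 ⇒ ∉ W
candidate 3: n = (0, 1, 0, 1) → π⊥ ≈ (+0.0000, +1.4142); max(|x|,|y|,|x±y|/√2) = 1.4142 > 1 ⇒ ∉ W
candidate 4: n = (0, 0, 0, 0) → π⊥ ≈ (+0.0000, +0.0000); max(|x|,|y|,|x±y|/√2) = 0.0000 ≤ 1 ⇒ ∈ W

4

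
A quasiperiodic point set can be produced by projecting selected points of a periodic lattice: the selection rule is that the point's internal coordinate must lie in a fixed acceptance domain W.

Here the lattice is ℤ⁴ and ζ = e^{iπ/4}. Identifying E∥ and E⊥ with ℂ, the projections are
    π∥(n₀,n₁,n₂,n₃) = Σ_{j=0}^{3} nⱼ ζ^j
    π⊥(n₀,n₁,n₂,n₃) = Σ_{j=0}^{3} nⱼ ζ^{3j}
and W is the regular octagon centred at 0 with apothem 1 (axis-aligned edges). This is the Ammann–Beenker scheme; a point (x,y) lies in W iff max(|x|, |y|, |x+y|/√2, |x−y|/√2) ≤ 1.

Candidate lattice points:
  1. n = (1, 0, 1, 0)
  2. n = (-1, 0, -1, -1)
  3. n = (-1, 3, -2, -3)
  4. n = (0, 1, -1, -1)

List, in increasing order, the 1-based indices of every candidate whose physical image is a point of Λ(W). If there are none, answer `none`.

π⊥(n) = n₀ + n₁ζ³ + n₂ζ⁶ + n₃ζ⁹ where ζ = e^{iπ/4}.
#1 (1, 0, 1, 0): internal (1.000000, -1.000000); octagon support 1.414214 vs apothem 1 → ∉ W
#2 (-1, 0, -1, -1): internal (-1.707107, 0.292893); octagon support 1.707107 vs apothem 1 → ∉ W
#3 (-1, 3, -2, -3): internal (-5.242641, 2.000000); octagon support 5.242641 vs apothem 1 → ∉ W
#4 (0, 1, -1, -1): internal (-1.414214, 1.000000); octagon support 1.707107 vs apothem 1 → ∉ W

none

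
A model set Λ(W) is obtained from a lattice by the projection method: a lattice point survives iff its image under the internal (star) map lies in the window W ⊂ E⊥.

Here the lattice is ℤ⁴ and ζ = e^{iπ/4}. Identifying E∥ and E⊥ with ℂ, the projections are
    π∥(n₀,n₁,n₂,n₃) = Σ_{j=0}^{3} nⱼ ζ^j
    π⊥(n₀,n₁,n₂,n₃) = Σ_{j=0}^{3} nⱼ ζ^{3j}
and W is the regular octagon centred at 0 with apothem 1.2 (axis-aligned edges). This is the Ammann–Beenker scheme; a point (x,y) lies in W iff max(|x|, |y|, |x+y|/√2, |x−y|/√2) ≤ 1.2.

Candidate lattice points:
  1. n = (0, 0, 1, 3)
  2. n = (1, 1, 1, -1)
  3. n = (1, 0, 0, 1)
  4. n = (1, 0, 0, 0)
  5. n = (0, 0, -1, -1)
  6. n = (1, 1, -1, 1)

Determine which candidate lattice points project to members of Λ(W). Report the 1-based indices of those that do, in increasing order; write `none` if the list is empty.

2, 4, 5

π⊥(n) = n₀ + n₁ζ³ + n₂ζ⁶ + n₃ζ⁹ where ζ = e^{iπ/4}.
candidate 1: n = (0, 0, 1, 3) → π⊥ ≈ (+2.121320, +1.121320); max(|x|,|y|,|x±y|/√2) = 2.292893 > 1.2 ⇒ ∉ W
candidate 2: n = (1, 1, 1, -1) → π⊥ ≈ (-0.414214, -1.000000); max(|x|,|y|,|x±y|/√2) = 1.000000 ≤ 1.2 ⇒ ∈ W
candidate 3: n = (1, 0, 0, 1) → π⊥ ≈ (+1.707107, +0.707107); max(|x|,|y|,|x±y|/√2) = 1.707107 > 1.2 ⇒ ∉ W
candidate 4: n = (1, 0, 0, 0) → π⊥ ≈ (+1.000000, +0.000000); max(|x|,|y|,|x±y|/√2) = 1.000000 ≤ 1.2 ⇒ ∈ W
candidate 5: n = (0, 0, -1, -1) → π⊥ ≈ (-0.707107, +0.292893); max(|x|,|y|,|x±y|/√2) = 0.707107 ≤ 1.2 ⇒ ∈ W
candidate 6: n = (1, 1, -1, 1) → π⊥ ≈ (+1.000000, +2.414214); max(|x|,|y|,|x±y|/√2) = 2.414214 > 1.2 ⇒ ∉ W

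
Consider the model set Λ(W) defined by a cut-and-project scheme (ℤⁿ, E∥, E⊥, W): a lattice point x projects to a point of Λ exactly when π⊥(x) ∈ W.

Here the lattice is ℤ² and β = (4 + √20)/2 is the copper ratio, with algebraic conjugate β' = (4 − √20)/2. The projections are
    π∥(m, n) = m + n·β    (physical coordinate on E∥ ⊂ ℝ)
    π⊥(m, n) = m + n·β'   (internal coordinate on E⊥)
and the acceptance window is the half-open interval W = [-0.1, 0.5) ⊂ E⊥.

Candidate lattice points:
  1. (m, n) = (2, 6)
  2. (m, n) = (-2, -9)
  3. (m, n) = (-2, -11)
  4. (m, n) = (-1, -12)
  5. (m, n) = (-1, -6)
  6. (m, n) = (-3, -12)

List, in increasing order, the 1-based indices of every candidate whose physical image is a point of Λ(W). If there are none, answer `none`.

Numerically β ≈ 4.2361 and β' = −1/β ≈ -0.2361.
[1] lift (2,6): star map gives 0.5836; window check -0.1 ≤ 0.5836 < 0.5 is false → out
[2] lift (-2,-9): star map gives 0.1246; window check -0.1 ≤ 0.1246 < 0.5 is true → IN Λ
[3] lift (-2,-11): star map gives 0.5967; window check -0.1 ≤ 0.5967 < 0.5 is false → out
[4] lift (-1,-12): star map gives 1.8328; window check -0.1 ≤ 1.8328 < 0.5 is false → out
[5] lift (-1,-6): star map gives 0.4164; window check -0.1 ≤ 0.4164 < 0.5 is true → IN Λ
[6] lift (-3,-12): star map gives -0.1672; window check -0.1 ≤ -0.1672 < 0.5 is false → out

2, 5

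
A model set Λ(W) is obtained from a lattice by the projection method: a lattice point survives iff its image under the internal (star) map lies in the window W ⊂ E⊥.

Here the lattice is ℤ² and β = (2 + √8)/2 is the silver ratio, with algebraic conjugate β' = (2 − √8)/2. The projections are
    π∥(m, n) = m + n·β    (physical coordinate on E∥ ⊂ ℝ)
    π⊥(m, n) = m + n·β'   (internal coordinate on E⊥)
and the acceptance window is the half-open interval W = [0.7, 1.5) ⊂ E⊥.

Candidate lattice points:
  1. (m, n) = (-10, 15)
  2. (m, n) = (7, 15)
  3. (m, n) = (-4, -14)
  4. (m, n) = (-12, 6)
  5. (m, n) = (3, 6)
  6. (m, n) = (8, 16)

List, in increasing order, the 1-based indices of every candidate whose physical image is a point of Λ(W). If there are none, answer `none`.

2, 6

Numerically β ≈ 2.4142 and β' = −1/β ≈ -0.4142.
#1 (-10,15): internal coord -10 + (15)·β' = -16.2132; -16.2132 ∉ [0.7, 1.5) → out
#2 (7,15): internal coord 7 + (15)·β' = +0.7868; +0.7868 ∈ [0.7, 1.5) → IN Λ
#3 (-4,-14): internal coord -4 + (-14)·β' = +1.7990; +1.7990 ∉ [0.7, 1.5) → out
#4 (-12,6): internal coord -12 + (6)·β' = -14.4853; -14.4853 ∉ [0.7, 1.5) → out
#5 (3,6): internal coord 3 + (6)·β' = +0.5147; +0.5147 ∉ [0.7, 1.5) → out
#6 (8,16): internal coord 8 + (16)·β' = +1.3726; +1.3726 ∈ [0.7, 1.5) → IN Λ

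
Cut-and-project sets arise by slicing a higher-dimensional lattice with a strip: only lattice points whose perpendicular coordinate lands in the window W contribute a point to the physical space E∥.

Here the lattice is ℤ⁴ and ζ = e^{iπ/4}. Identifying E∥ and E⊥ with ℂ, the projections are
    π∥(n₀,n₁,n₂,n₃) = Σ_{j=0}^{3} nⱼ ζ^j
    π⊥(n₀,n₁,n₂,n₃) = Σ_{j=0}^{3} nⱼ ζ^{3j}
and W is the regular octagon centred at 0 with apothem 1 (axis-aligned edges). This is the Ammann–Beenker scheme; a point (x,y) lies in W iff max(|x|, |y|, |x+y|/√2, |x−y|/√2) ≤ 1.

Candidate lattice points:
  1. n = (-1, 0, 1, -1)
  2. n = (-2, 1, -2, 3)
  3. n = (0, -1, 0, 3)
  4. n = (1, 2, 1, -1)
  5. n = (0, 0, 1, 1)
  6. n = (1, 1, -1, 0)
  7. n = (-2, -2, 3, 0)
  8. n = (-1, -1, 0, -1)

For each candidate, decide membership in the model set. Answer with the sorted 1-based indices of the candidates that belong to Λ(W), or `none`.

5

π⊥(n) = n₀ + n₁ζ³ + n₂ζ⁶ + n₃ζ⁹ where ζ = e^{iπ/4}.
#1 (-1, 0, 1, -1): internal (-1.70711, -1.70711); octagon support 2.41421 vs apothem 1 → ∉ W
#2 (-2, 1, -2, 3): internal (-0.58579, 4.82843); octagon support 4.82843 vs apothem 1 → ∉ W
#3 (0, -1, 0, 3): internal (2.82843, 1.41421); octagon support 3.00000 vs apothem 1 → ∉ W
#4 (1, 2, 1, -1): internal (-1.12132, -0.29289); octagon support 1.12132 vs apothem 1 → ∉ W
#5 (0, 0, 1, 1): internal (0.70711, -0.29289); octagon support 0.70711 vs apothem 1 → ∈ W
#6 (1, 1, -1, 0): internal (0.29289, 1.70711); octagon support 1.70711 vs apothem 1 → ∉ W
#7 (-2, -2, 3, 0): internal (-0.58579, -4.41421); octagon support 4.41421 vs apothem 1 → ∉ W
#8 (-1, -1, 0, -1): internal (-1.00000, -1.41421); octagon support 1.70711 vs apothem 1 → ∉ W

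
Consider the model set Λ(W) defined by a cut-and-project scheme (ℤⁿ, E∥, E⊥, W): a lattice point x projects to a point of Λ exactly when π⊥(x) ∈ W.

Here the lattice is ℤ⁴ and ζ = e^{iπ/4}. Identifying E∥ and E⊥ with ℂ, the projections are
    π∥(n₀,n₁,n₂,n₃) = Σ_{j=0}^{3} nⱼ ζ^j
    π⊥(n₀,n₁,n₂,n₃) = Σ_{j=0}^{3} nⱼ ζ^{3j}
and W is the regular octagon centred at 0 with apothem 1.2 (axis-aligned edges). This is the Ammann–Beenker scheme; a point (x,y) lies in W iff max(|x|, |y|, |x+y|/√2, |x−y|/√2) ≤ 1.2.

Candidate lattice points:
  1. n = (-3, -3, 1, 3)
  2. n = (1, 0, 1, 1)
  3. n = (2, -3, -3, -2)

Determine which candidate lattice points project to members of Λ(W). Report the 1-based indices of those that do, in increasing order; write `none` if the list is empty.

none

Internal map: ζ^{3j} for j=0..3 gives (1,0), (−√2/2,√2/2), (0,−1), (√2/2,√2/2).
#1 (-3, -3, 1, 3): internal (1.24264, -1.00000); octagon support 1.58579 vs apothem 1.2 → ∉ W
#2 (1, 0, 1, 1): internal (1.70711, -0.29289); octagon support 1.70711 vs apothem 1.2 → ∉ W
#3 (2, -3, -3, -2): internal (2.70711, -0.53553); octagon support 2.70711 vs apothem 1.2 → ∉ W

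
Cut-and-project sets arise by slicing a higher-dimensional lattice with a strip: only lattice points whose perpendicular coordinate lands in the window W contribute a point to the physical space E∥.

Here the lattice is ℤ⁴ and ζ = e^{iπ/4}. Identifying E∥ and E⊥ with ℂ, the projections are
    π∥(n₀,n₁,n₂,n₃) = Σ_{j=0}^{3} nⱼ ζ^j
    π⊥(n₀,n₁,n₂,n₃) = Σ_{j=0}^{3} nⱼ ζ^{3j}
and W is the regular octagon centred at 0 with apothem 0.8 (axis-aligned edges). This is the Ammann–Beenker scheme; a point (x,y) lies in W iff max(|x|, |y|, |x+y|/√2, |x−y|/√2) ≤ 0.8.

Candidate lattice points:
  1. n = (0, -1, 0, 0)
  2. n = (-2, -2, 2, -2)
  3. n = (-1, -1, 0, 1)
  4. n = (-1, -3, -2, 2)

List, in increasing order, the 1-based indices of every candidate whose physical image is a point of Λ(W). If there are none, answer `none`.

3

Internal map: ζ^{3j} for j=0..3 gives (1,0), (−√2/2,√2/2), (0,−1), (√2/2,√2/2).
#1 (0, -1, 0, 0): internal (0.7071, -0.7071); octagon support 1.0000 vs apothem 0.8 → ∉ W
#2 (-2, -2, 2, -2): internal (-2.0000, -4.8284); octagon support 4.8284 vs apothem 0.8 → ∉ W
#3 (-1, -1, 0, 1): internal (0.4142, 0.0000); octagon support 0.4142 vs apothem 0.8 → ∈ W
#4 (-1, -3, -2, 2): internal (2.5355, 1.2929); octagon support 2.7071 vs apothem 0.8 → ∉ W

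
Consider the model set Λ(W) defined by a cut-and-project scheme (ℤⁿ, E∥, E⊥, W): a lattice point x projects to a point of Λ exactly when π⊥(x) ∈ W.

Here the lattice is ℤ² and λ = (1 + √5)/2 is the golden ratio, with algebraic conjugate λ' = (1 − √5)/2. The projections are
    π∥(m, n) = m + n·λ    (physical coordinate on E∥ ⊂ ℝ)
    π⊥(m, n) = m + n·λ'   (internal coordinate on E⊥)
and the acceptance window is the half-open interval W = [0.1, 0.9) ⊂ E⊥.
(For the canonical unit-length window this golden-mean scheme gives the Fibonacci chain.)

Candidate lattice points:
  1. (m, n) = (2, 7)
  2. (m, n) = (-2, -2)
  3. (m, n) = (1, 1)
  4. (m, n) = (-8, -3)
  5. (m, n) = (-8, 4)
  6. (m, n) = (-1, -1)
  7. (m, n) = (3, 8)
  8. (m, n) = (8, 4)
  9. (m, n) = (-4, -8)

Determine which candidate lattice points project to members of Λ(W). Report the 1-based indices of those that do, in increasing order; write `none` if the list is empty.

3

Numerically λ ≈ 1.618034 and λ' = −1/λ ≈ -0.618034.
[1] lift (2,7): star map gives -2.326238; window check 0.1 ≤ -2.326238 < 0.9 is false → out
[2] lift (-2,-2): star map gives -0.763932; window check 0.1 ≤ -0.763932 < 0.9 is false → out
[3] lift (1,1): star map gives 0.381966; window check 0.1 ≤ 0.381966 < 0.9 is true → IN Λ
[4] lift (-8,-3): star map gives -6.145898; window check 0.1 ≤ -6.145898 < 0.9 is false → out
[5] lift (-8,4): star map gives -10.472136; window check 0.1 ≤ -10.472136 < 0.9 is false → out
[6] lift (-1,-1): star map gives -0.381966; window check 0.1 ≤ -0.381966 < 0.9 is false → out
[7] lift (3,8): star map gives -1.944272; window check 0.1 ≤ -1.944272 < 0.9 is false → out
[8] lift (8,4): star map gives 5.527864; window check 0.1 ≤ 5.527864 < 0.9 is false → out
[9] lift (-4,-8): star map gives 0.944272; window check 0.1 ≤ 0.944272 < 0.9 is false → out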